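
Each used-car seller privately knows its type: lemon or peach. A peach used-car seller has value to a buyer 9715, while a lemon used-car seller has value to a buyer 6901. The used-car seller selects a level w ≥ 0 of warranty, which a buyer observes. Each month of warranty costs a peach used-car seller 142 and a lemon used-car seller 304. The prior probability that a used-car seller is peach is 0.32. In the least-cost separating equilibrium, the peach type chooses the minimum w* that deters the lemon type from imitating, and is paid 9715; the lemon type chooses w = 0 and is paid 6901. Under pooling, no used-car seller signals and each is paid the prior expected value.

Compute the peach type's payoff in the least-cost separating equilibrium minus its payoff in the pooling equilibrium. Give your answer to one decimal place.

599.1

Least-cost separating signal: w* solves 6901 = 9715 − 304·w*, so w* = (9715 − 6901)/304 ≈ 9.2566.
Peach type's separating payoff: 9715 − 142 × w* = 9715 − 142 × (9715 − 6901)/304 = 9715 − 399588/304 ≈ 8400.566.
Pooling payoff: 0.32 × 9715 + 0.68 × 6901 = 7801.48.
Difference: 8400.566 − 7801.48 = 599.086, i.e. 599.1 to one decimal place.
The peach type prefers to separate.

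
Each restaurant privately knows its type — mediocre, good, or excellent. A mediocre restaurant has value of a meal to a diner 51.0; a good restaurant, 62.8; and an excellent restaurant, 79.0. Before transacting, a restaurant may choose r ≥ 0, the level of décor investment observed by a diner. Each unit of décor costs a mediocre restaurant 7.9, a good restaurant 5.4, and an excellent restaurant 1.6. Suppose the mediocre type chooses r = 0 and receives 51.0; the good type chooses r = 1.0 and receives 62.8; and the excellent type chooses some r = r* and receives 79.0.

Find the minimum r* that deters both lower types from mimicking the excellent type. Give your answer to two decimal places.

4.00

Mediocre type (on-path payoff 51.0) won't mimic when 51.0 ≥ 79.0 − 7.9·r*, i.e. r* ≥ 3.54.
Good type (on-path payoff 62.8 − 5.4×1.0 = 57.4) won't mimic when 57.4 ≥ 79.0 − 5.4·r*, i.e. r* ≥ 4.00.
Both must hold, so r* = max(3.54, 4.00) = 4.00. The good type's constraint binds.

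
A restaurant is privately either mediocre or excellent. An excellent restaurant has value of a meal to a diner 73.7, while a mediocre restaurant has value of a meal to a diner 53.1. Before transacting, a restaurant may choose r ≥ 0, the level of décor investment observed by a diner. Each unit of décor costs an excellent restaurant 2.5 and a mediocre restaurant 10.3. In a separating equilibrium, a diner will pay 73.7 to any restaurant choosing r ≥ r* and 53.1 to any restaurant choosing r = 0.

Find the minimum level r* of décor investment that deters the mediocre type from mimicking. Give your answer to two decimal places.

A mediocre restaurant choosing r = 0 receives 53.1.
Imitating at r* instead would pay 73.7 at cost 10.3·r*, netting 73.7 − 10.3·r*.
Indifference: 53.1 = 73.7 − 10.3·r*, so r* = (73.7 − 53.1) / 10.3 = 2.00.
This is the mediocre type's binding incentive-compatibility constraint; any r ≥ 2.00 sustains separation on that side.

2.00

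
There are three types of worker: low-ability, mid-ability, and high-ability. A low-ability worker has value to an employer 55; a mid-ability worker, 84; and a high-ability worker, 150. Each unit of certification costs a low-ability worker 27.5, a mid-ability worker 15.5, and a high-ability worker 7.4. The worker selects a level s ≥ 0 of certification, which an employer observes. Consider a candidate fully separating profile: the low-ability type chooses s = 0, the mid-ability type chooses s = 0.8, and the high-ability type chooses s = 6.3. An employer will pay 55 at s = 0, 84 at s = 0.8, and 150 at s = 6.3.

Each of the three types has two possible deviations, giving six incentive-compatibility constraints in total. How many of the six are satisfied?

5

Mid-ability (own payoff 84 − 15.5×0.8 = 71.6): to s=0 gives 55 → no gain ✓; to s=6.3 gives 150 − 15.5×6.3 = 52.35 → no gain ✓.
High-ability (own payoff 150 − 7.4×6.3 = 103.38): to s=0 gives 55 → no gain ✓; to s=0.8 gives 84 − 7.4×0.8 = 78.08 → no gain ✓.
Low-ability (own payoff 55): to s=0.8 gives 84 − 27.5×0.8 = 62 → profitable ✗; to s=6.3 gives 150 − 27.5×6.3 = -23.25 → no gain ✓.
5 of the 6 constraints hold; not an equilibrium.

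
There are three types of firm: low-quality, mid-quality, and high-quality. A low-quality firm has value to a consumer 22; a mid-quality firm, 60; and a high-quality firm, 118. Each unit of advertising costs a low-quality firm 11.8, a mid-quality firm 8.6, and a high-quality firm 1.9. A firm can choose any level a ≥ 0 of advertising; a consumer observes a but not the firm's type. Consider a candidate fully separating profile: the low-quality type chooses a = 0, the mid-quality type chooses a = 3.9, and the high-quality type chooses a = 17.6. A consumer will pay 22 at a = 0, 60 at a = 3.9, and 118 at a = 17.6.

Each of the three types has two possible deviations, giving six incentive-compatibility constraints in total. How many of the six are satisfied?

High-quality (own payoff 118 − 1.9×17.6 = 84.56): to a=0 gives 22 → no gain ✓; to a=3.9 gives 60 − 1.9×3.9 = 52.59 → no gain ✓.
Mid-quality (own payoff 60 − 8.6×3.9 = 26.46): to a=0 gives 22 → no gain ✓; to a=17.6 gives 118 − 8.6×17.6 = -33.36 → no gain ✓.
Low-quality (own payoff 22): to a=3.9 gives 60 − 11.8×3.9 = 13.98 → no gain ✓; to a=17.6 gives 118 − 11.8×17.6 = -89.68 → no gain ✓.
6 of the 6 constraints hold; this profile is a separating equilibrium.

6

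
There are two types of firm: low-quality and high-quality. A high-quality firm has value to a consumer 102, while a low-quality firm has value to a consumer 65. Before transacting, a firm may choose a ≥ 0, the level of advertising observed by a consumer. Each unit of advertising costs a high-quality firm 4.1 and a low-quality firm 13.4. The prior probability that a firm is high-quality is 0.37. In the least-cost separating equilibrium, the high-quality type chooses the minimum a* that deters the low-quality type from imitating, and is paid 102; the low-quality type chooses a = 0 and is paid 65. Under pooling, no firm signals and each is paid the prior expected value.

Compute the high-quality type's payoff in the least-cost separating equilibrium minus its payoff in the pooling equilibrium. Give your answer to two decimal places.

11.99

Least-cost separating signal: a* solves 65 = 102 − 13.4·a*, so a* = (102 − 65)/13.4 ≈ 2.7612.
High-quality type's separating payoff: 102 − 4.1 × a* = 102 − 4.1 × (102 − 65)/13.4 = 102 − 151.7/13.4 ≈ 90.6791.
Pooling payoff: 0.37 × 102 + 0.63 × 65 = 78.69.
Difference: 90.6791 − 78.69 = 11.9891, i.e. 11.99 to two decimal places.
The high-quality type prefers to separate.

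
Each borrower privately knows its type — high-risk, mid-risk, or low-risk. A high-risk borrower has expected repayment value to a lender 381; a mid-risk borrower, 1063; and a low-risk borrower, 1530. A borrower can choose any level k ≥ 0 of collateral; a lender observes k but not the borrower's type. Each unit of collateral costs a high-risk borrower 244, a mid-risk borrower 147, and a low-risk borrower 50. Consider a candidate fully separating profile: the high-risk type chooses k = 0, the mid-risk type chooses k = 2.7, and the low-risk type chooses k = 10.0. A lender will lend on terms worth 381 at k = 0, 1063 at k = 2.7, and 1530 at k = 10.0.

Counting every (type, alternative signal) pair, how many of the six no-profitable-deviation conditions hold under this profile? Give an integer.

5

Mid-risk (own payoff 1063 − 147×2.7 = 666.1): to k=0 gives 381 → no gain ✓; to k=10.0 gives 1530 − 147×10.0 = 60 → no gain ✓.
Low-risk (own payoff 1530 − 50×10.0 = 1030): to k=0 gives 381 → no gain ✓; to k=2.7 gives 1063 − 50×2.7 = 928 → no gain ✓.
High-risk (own payoff 381): to k=2.7 gives 1063 − 244×2.7 = 404.2 → profitable ✗; to k=10.0 gives 1530 − 244×10.0 = -910 → no gain ✓.
5 of the 6 constraints hold; not an equilibrium.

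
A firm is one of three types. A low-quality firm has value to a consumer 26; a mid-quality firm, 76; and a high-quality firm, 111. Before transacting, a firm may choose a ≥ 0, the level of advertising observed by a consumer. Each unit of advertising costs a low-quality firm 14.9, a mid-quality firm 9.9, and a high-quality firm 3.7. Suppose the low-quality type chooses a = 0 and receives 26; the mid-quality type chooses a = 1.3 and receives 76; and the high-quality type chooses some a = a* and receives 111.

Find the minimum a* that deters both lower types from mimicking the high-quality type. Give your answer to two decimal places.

Low-quality type (on-path payoff 26) won't mimic when 26 ≥ 111 − 14.9·a*, i.e. a* ≥ 5.70.
Mid-quality type (on-path payoff 76 − 9.9×1.3 = 63.13) won't mimic when 63.13 ≥ 111 − 9.9·a*, i.e. a* ≥ 4.84.
Both must hold, so a* = max(5.70, 4.84) = 5.70. The low-quality type's constraint binds.

5.70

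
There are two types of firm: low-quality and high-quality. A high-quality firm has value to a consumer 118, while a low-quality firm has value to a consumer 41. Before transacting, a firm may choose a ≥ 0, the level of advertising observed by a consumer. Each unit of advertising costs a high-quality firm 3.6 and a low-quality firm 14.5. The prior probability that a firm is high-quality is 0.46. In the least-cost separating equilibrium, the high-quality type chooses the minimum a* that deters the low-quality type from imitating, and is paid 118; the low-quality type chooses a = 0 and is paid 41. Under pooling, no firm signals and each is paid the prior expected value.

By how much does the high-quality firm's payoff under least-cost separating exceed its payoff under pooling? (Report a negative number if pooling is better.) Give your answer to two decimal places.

Least-cost separating signal: a* solves 41 = 118 − 14.5·a*, so a* = (118 − 41)/14.5 ≈ 5.3103.
High-quality type's separating payoff: 118 − 3.6 × a* = 118 − 3.6 × (118 − 41)/14.5 = 118 − 277.2/14.5 ≈ 98.8828.
Pooling payoff: 0.46 × 118 + 0.54 × 41 = 76.42.
Difference: 98.8828 − 76.42 = 22.4628, i.e. 22.46 to two decimal places.
The high-quality type prefers to separate.

22.46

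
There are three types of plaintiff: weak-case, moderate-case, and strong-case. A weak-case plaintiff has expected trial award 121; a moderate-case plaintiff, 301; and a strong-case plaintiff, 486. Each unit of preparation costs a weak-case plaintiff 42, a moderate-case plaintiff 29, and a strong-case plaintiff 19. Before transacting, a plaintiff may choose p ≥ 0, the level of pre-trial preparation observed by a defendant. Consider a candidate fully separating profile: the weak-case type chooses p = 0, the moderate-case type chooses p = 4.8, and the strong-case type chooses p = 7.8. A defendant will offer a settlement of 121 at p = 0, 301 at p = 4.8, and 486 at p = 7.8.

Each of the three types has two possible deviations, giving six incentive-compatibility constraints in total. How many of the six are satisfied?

Moderate-case (own payoff 301 − 29×4.8 = 161.8): to p=0 gives 121 → no gain ✓; to p=7.8 gives 486 − 29×7.8 = 259.8 → profitable ✗.
Weak-case (own payoff 121): to p=4.8 gives 301 − 42×4.8 = 99.4 → no gain ✓; to p=7.8 gives 486 − 42×7.8 = 158.4 → profitable ✗.
Strong-case (own payoff 486 − 19×7.8 = 337.8): to p=0 gives 121 → no gain ✓; to p=4.8 gives 301 − 19×4.8 = 209.8 → no gain ✓.
4 of the 6 constraints hold; not an equilibrium.

4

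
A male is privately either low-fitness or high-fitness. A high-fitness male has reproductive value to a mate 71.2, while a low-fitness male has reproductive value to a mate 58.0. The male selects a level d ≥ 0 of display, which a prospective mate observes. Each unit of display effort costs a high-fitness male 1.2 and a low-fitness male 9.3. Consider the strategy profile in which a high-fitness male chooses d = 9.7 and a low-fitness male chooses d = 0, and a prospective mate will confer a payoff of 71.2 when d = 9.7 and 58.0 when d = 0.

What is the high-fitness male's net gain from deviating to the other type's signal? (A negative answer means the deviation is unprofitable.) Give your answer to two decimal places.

Playing d = 9.7 the high-fitness male receives 71.2 − 1.2 × 9.7 = 59.56.
Deviating to d = 0 yields 58.0 instead.
Gain from deviating: 58.0 − 59.56 = -1.56.
The gain is negative, so the high-fitness type's incentive-compatibility constraint is satisfied.

-1.56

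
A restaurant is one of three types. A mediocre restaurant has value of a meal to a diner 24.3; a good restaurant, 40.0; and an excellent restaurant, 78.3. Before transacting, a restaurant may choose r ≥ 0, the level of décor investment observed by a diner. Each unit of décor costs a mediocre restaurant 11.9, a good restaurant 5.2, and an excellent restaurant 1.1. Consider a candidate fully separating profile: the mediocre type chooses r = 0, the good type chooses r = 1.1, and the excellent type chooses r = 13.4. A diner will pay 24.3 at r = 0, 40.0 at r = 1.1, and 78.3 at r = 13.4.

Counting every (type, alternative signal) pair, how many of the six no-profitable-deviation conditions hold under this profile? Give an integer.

5

Excellent (own payoff 78.3 − 1.1×13.4 = 63.56): to r=0 gives 24.3 → no gain ✓; to r=1.1 gives 40.0 − 1.1×1.1 = 38.79 → no gain ✓.
Good (own payoff 40.0 − 5.2×1.1 = 34.28): to r=0 gives 24.3 → no gain ✓; to r=13.4 gives 78.3 − 5.2×13.4 = 8.62 → no gain ✓.
Mediocre (own payoff 24.3): to r=1.1 gives 40.0 − 11.9×1.1 = 26.91 → profitable ✗; to r=13.4 gives 78.3 − 11.9×13.4 = -81.16 → no gain ✓.
5 of the 6 constraints hold; not an equilibrium.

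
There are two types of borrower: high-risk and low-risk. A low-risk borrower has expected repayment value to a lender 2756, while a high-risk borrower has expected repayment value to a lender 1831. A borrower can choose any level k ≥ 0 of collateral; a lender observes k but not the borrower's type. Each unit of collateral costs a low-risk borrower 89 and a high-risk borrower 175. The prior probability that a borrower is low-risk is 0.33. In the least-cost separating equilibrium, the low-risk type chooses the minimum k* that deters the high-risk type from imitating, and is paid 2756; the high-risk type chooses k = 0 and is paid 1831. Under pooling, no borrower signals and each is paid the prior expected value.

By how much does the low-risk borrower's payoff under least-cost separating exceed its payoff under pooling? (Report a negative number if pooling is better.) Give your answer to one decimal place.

Least-cost separating signal: k* solves 1831 = 2756 − 175·k*, so k* = (2756 − 1831)/175 ≈ 5.2857.
Low-risk type's separating payoff: 2756 − 89 × k* = 2756 − 89 × (2756 − 1831)/175 = 2756 − 82325/175 ≈ 2285.571.
Pooling payoff: 0.33 × 2756 + 0.67 × 1831 = 2136.25.
Difference: 2285.571 − 2136.25 = 149.321, i.e. 149.3 to one decimal place.
The low-risk type prefers to separate.

149.3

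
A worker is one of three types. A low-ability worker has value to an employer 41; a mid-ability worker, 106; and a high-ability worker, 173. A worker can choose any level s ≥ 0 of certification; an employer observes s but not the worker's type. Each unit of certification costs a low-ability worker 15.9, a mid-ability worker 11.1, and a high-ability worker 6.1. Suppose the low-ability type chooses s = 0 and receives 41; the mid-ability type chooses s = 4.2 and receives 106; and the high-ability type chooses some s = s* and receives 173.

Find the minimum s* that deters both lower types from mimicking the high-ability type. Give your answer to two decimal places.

10.24

Low-ability type (on-path payoff 41) won't mimic when 41 ≥ 173 − 15.9·s*, i.e. s* ≥ 8.30.
Mid-ability type (on-path payoff 106 − 11.1×4.2 = 59.38) won't mimic when 59.38 ≥ 173 − 11.1·s*, i.e. s* ≥ 10.24.
Both must hold, so s* = max(8.30, 10.24) = 10.24. The mid-ability type's constraint binds.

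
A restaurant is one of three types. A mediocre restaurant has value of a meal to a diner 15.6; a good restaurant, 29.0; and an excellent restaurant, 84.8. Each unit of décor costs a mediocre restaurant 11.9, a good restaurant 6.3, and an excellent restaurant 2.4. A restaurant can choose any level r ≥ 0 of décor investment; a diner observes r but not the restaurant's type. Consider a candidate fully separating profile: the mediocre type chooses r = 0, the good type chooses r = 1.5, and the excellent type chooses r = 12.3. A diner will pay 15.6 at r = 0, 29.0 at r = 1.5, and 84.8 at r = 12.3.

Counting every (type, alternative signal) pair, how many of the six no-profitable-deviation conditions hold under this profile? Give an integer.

6

Excellent (own payoff 84.8 − 2.4×12.3 = 55.28): to r=0 gives 15.6 → no gain ✓; to r=1.5 gives 29.0 − 2.4×1.5 = 25.4 → no gain ✓.
Mediocre (own payoff 15.6): to r=1.5 gives 29.0 − 11.9×1.5 = 11.15 → no gain ✓; to r=12.3 gives 84.8 − 11.9×12.3 = -61.57 → no gain ✓.
Good (own payoff 29.0 − 6.3×1.5 = 19.55): to r=0 gives 15.6 → no gain ✓; to r=12.3 gives 84.8 − 6.3×12.3 = 7.31 → no gain ✓.
6 of the 6 constraints hold; this profile is a separating equilibrium.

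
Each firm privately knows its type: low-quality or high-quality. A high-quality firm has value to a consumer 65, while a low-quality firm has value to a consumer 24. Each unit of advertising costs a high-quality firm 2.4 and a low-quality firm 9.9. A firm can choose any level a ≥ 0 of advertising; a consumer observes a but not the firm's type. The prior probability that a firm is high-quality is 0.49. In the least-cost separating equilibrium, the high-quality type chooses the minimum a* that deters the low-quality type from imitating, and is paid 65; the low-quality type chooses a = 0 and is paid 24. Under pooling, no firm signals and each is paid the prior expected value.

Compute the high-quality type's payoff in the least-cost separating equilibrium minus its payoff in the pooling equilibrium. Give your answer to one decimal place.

11.0

Least-cost separating signal: a* solves 24 = 65 − 9.9·a*, so a* = (65 − 24)/9.9 ≈ 4.1414.
High-quality type's separating payoff: 65 − 2.4 × a* = 65 − 2.4 × (65 − 24)/9.9 = 65 − 98.4/9.9 ≈ 55.061.
Pooling payoff: 0.49 × 65 + 0.51 × 24 = 44.09.
Difference: 55.061 − 44.09 = 10.971, i.e. 11.0 to one decimal place.
The high-quality type prefers to separate.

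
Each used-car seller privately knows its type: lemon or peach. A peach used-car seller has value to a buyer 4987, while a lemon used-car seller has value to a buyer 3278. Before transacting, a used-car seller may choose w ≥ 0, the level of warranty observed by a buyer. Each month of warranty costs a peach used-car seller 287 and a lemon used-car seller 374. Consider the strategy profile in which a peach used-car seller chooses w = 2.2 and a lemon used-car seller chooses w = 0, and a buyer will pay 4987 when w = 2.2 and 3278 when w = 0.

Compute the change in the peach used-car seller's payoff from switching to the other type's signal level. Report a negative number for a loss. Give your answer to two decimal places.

-1077.60

Playing w = 2.2 the peach used-car seller receives 4987 − 287 × 2.2 = 4355.6.
Deviating to w = 0 yields 3278 instead.
Gain from deviating: 3278 − 4355.6 = -1077.60.
The gain is negative, so the peach type's incentive-compatibility constraint is satisfied.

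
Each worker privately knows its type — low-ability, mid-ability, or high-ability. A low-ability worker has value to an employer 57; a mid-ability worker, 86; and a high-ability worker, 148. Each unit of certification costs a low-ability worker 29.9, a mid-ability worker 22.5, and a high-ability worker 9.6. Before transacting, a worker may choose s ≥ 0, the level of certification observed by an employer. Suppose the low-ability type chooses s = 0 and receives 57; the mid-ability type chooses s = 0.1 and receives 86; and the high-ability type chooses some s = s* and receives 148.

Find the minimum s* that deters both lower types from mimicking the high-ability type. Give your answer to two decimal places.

3.04

Mid-ability type (on-path payoff 86 − 22.5×0.1 = 83.75) won't mimic when 83.75 ≥ 148 − 22.5·s*, i.e. s* ≥ 2.86.
Low-ability type (on-path payoff 57) won't mimic when 57 ≥ 148 − 29.9·s*, i.e. s* ≥ 3.04.
Both must hold, so s* = max(3.04, 2.86) = 3.04. The low-ability type's constraint binds.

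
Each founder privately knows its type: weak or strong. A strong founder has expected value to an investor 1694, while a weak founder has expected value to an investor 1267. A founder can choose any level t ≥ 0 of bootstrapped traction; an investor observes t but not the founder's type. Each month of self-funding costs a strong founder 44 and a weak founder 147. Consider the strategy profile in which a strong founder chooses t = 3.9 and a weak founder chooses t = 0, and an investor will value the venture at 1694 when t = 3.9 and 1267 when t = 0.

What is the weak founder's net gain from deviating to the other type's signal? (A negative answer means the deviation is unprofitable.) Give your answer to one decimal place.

Playing t = 0 the weak founder receives 1267.
Deviating to t = 3.9 brings payment 1694 at cost 147 × 3.9 = 573.3, netting 1120.7.
Gain from deviating: 1120.7 − 1267 = -146.3.
The gain is negative, so the weak type's incentive-compatibility constraint is satisfied.

-146.3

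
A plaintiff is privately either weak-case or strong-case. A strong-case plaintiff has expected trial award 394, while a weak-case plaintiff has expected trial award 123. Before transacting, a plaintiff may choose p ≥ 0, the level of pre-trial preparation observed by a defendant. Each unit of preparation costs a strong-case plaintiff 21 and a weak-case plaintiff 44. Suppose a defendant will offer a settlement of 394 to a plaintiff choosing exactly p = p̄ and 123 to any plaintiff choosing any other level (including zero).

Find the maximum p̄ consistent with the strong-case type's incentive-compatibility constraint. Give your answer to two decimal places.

Choosing p̄ yields the strong-case type 394 − 21·p̄; choosing zero yields 123.
The strong-case type is indifferent at 394 − 21·p̄ = 123, i.e. p̄ = (394 − 123) / 21 ≈ 12.90.
For any p̄ above 12.90 the strong-case type would rather pool at zero, so separation collapses.

12.90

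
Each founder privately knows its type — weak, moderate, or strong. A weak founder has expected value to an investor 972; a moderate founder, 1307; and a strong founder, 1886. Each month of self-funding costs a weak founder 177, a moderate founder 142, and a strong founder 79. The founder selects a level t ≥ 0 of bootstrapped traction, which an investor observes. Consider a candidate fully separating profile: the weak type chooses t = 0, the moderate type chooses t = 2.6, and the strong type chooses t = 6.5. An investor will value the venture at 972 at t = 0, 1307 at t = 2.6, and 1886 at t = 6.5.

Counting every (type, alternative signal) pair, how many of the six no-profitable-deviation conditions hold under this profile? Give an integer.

Strong (own payoff 1886 − 79×6.5 = 1372.5): to t=0 gives 972 → no gain ✓; to t=2.6 gives 1307 − 79×2.6 = 1101.6 → no gain ✓.
Moderate (own payoff 1307 − 142×2.6 = 937.8): to t=0 gives 972 → profitable ✗; to t=6.5 gives 1886 − 142×6.5 = 963 → profitable ✗.
Weak (own payoff 972): to t=2.6 gives 1307 − 177×2.6 = 846.8 → no gain ✓; to t=6.5 gives 1886 − 177×6.5 = 735.5 → no gain ✓.
4 of the 6 constraints hold; not an equilibrium.

4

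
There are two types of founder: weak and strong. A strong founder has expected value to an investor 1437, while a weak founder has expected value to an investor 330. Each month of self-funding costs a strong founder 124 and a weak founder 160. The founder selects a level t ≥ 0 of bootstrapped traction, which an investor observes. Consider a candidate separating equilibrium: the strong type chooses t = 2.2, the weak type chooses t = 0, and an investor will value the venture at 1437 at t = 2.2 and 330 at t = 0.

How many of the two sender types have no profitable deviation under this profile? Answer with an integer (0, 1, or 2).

Strong type: signal → 1437 − 124 × 2.2 = 1164.2; deviate to 0 → 330. IC holds (1164.2 ≥ 330).
Weak type: stay at 0 → 330; mimic → 1437 − 160 × 2.2 = 1085. IC fails (330 < 1085).
1 of 2 constraints hold, so this profile is not an equilibrium.

1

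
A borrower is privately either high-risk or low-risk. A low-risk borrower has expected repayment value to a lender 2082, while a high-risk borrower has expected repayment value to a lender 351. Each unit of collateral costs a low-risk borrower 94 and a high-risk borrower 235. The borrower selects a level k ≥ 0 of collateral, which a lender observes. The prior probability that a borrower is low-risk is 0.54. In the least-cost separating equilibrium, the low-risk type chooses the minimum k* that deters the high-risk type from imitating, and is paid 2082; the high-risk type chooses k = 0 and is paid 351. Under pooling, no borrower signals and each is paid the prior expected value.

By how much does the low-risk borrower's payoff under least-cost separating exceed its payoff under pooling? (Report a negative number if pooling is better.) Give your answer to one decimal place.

Least-cost separating signal: k* solves 351 = 2082 − 235·k*, so k* = (2082 − 351)/235 ≈ 7.3660.
Low-risk type's separating payoff: 2082 − 94 × k* = 2082 − 94 × (2082 − 351)/235 = 2082 − 162714/235 = 1389.6.
Pooling payoff: 0.54 × 2082 + 0.46 × 351 = 1285.74.
Difference: 1389.6 − 1285.74 = 103.86, i.e. 103.9 to one decimal place.
The low-risk type prefers to separate.

103.9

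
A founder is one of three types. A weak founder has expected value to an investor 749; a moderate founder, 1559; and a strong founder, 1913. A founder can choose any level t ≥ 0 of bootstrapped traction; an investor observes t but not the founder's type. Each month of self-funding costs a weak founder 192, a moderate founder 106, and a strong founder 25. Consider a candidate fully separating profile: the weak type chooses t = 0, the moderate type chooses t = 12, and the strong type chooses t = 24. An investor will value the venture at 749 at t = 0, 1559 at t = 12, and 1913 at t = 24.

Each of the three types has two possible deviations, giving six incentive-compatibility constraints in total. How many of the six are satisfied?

5

Weak (own payoff 749): to t=12 gives 1559 − 192×12 = -745 → no gain ✓; to t=24 gives 1913 − 192×24 = -2695 → no gain ✓.
Strong (own payoff 1913 − 25×24 = 1313): to t=0 gives 749 → no gain ✓; to t=12 gives 1559 − 25×12 = 1259 → no gain ✓.
Moderate (own payoff 1559 − 106×12 = 287): to t=0 gives 749 → profitable ✗; to t=24 gives 1913 − 106×24 = -631 → no gain ✓.
5 of the 6 constraints hold; not an equilibrium.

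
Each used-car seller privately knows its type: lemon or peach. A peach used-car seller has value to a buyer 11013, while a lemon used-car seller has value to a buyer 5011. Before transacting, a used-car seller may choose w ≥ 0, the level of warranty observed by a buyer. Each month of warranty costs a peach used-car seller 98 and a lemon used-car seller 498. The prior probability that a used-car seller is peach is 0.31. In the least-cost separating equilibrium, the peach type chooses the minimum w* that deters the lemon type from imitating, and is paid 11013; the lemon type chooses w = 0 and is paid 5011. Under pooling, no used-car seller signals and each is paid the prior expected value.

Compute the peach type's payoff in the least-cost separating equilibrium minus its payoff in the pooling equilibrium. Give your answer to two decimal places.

Least-cost separating signal: w* solves 5011 = 11013 − 498·w*, so w* = (11013 − 5011)/498 ≈ 12.0522.
Peach type's separating payoff: 11013 − 98 × w* = 11013 − 98 × (11013 − 5011)/498 = 11013 − 588196/498 ≈ 9831.8835.
Pooling payoff: 0.31 × 11013 + 0.69 × 5011 = 6871.62.
Difference: 9831.8835 − 6871.62 = 2960.2635, i.e. 2960.26 to two decimal places.
The peach type prefers to separate.

2960.26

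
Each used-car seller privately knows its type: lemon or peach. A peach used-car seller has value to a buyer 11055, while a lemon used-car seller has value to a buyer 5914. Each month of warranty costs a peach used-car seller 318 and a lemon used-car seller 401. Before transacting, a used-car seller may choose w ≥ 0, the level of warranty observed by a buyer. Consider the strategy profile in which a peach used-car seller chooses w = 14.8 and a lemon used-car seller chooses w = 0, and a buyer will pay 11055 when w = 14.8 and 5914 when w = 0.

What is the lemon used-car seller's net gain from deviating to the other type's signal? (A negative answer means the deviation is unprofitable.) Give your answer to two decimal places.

Playing w = 0 the lemon used-car seller receives 5914.
Deviating to w = 14.8 brings payment 11055 at cost 401 × 14.8 = 5934.8, netting 5120.2.
Gain from deviating: 5120.2 − 5914 = -793.80.
The gain is negative, so the lemon type's incentive-compatibility constraint is satisfied.

-793.80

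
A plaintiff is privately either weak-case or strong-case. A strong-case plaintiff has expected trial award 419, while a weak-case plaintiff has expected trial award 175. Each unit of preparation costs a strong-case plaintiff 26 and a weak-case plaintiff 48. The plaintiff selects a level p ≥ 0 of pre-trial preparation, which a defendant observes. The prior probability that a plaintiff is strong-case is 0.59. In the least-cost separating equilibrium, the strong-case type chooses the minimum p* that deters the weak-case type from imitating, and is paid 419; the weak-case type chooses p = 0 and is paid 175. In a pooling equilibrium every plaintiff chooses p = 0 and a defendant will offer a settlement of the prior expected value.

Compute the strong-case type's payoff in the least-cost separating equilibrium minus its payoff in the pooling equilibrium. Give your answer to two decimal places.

Least-cost separating signal: p* solves 175 = 419 − 48·p*, so p* = (419 − 175)/48 ≈ 5.0833.
Strong-case type's separating payoff: 419 − 26 × p* = 419 − 26 × (419 − 175)/48 = 419 − 6344/48 ≈ 286.8333.
Pooling payoff: 0.59 × 419 + 0.41 × 175 = 318.96.
Difference: 286.8333 − 318.96 = -32.1267, i.e. -32.13 to two decimal places.
The strong-case type would prefer the pooling outcome.

-32.13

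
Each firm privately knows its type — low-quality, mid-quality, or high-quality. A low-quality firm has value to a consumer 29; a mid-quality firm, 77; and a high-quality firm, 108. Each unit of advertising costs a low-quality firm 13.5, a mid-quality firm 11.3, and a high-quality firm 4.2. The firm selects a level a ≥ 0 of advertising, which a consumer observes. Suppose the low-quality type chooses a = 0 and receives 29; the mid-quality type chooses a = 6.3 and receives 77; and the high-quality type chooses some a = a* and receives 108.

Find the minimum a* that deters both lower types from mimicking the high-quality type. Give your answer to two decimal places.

9.04

Mid-quality type (on-path payoff 77 − 11.3×6.3 = 5.81) won't mimic when 5.81 ≥ 108 − 11.3·a*, i.e. a* ≥ 9.04.
Low-quality type (on-path payoff 29) won't mimic when 29 ≥ 108 − 13.5·a*, i.e. a* ≥ 5.85.
Both must hold, so a* = max(5.85, 9.04) = 9.04. The mid-quality type's constraint binds.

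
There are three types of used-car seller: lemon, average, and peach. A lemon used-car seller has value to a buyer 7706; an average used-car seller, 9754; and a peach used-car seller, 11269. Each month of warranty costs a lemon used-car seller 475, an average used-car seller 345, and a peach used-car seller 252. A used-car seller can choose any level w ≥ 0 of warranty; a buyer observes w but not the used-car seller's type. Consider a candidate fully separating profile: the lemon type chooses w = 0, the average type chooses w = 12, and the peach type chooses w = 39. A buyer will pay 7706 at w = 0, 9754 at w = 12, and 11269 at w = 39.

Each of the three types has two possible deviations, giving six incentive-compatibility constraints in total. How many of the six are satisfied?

3

Lemon (own payoff 7706): to w=12 gives 9754 − 475×12 = 4054 → no gain ✓; to w=39 gives 11269 − 475×39 = -7256 → no gain ✓.
Peach (own payoff 11269 − 252×39 = 1441): to w=0 gives 7706 → profitable ✗; to w=12 gives 9754 − 252×12 = 6730 → profitable ✗.
Average (own payoff 9754 − 345×12 = 5614): to w=0 gives 7706 → profitable ✗; to w=39 gives 11269 − 345×39 = -2186 → no gain ✓.
3 of the 6 constraints hold; not an equilibrium.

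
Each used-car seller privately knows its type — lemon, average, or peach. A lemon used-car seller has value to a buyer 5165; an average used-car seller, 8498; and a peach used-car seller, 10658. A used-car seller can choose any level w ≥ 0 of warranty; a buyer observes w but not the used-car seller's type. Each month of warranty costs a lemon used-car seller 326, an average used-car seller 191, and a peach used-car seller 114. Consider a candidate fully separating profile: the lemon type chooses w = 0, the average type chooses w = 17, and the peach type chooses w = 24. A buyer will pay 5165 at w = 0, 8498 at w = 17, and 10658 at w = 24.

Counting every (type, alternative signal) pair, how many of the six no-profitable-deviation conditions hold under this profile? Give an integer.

Average (own payoff 8498 − 191×17 = 5251): to w=0 gives 5165 → no gain ✓; to w=24 gives 10658 − 191×24 = 6074 → profitable ✗.
Peach (own payoff 10658 − 114×24 = 7922): to w=0 gives 5165 → no gain ✓; to w=17 gives 8498 − 114×17 = 6560 → no gain ✓.
Lemon (own payoff 5165): to w=17 gives 8498 − 326×17 = 2956 → no gain ✓; to w=24 gives 10658 − 326×24 = 2834 → no gain ✓.
5 of the 6 constraints hold; not an equilibrium.

5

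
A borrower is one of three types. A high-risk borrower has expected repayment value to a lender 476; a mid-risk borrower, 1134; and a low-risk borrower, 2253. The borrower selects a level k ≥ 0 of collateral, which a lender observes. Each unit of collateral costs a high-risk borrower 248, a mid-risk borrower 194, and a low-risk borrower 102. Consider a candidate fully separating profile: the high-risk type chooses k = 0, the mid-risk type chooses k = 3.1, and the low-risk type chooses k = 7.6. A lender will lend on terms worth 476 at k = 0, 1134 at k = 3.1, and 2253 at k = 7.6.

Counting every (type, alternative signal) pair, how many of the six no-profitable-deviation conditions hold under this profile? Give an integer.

Low-risk (own payoff 2253 − 102×7.6 = 1477.8): to k=0 gives 476 → no gain ✓; to k=3.1 gives 1134 − 102×3.1 = 817.8 → no gain ✓.
Mid-risk (own payoff 1134 − 194×3.1 = 532.6): to k=0 gives 476 → no gain ✓; to k=7.6 gives 2253 − 194×7.6 = 778.6 → profitable ✗.
High-risk (own payoff 476): to k=3.1 gives 1134 − 248×3.1 = 365.2 → no gain ✓; to k=7.6 gives 2253 − 248×7.6 = 368.2 → no gain ✓.
5 of the 6 constraints hold; not an equilibrium.

5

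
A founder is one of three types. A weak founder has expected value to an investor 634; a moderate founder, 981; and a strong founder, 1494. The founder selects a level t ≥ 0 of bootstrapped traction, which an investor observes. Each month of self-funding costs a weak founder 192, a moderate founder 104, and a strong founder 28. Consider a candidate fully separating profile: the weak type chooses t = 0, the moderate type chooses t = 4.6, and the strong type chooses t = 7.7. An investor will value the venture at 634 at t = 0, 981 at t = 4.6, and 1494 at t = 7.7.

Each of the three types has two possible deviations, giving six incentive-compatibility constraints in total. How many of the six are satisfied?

4

Moderate (own payoff 981 − 104×4.6 = 502.6): to t=0 gives 634 → profitable ✗; to t=7.7 gives 1494 − 104×7.7 = 693.2 → profitable ✗.
Weak (own payoff 634): to t=4.6 gives 981 − 192×4.6 = 97.8 → no gain ✓; to t=7.7 gives 1494 − 192×7.7 = 15.6 → no gain ✓.
Strong (own payoff 1494 − 28×7.7 = 1278.4): to t=0 gives 634 → no gain ✓; to t=4.6 gives 981 − 28×4.6 = 852.2 → no gain ✓.
4 of the 6 constraints hold; not an equilibrium.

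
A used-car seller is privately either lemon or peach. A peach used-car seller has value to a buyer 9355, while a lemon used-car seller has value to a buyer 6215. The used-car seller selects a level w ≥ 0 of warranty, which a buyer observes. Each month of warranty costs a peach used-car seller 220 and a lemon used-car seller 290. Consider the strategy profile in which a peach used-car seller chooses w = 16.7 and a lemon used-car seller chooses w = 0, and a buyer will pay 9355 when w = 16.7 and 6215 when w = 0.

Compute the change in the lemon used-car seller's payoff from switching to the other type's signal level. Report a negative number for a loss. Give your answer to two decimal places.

-1703.00

Playing w = 0 the lemon used-car seller receives 6215.
Deviating to w = 16.7 brings payment 9355 at cost 290 × 16.7 = 4843, netting 4512.
Gain from deviating: 4512 − 6215 = -1703.00.
The gain is negative, so the lemon type's incentive-compatibility constraint is satisfied.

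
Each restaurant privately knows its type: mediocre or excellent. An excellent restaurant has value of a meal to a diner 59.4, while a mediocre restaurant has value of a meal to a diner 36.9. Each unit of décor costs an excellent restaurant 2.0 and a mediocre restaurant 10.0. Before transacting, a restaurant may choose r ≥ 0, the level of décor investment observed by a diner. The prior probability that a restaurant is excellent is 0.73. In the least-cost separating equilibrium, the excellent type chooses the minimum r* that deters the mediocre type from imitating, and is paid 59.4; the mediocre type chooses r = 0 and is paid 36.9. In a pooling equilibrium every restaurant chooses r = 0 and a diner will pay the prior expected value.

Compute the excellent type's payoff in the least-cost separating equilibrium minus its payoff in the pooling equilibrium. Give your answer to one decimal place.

1.6

Least-cost separating signal: r* solves 36.9 = 59.4 − 10.0·r*, so r* = (59.4 − 36.9)/10.0 = 2.25.
Excellent type's separating payoff: 59.4 − 2.0 × r* = 59.4 − 2.0 × (59.4 − 36.9)/10.0 = 59.4 − 45/10.0 = 54.9.
Pooling payoff: 0.73 × 59.4 + 0.27 × 36.9 = 53.325.
Difference: 54.9 − 53.325 = 1.575, i.e. 1.6 to one decimal place.
The excellent type prefers to separate.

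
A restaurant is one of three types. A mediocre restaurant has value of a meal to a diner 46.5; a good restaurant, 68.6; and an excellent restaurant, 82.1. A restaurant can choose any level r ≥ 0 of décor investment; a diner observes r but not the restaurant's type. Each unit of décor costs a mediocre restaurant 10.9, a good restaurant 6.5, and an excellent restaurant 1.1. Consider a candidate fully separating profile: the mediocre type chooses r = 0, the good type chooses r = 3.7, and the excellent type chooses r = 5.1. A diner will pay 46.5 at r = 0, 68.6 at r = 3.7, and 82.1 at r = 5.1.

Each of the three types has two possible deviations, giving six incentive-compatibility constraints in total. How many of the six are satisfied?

4

Good (own payoff 68.6 − 6.5×3.7 = 44.55): to r=0 gives 46.5 → profitable ✗; to r=5.1 gives 82.1 − 6.5×5.1 = 48.95 → profitable ✗.
Mediocre (own payoff 46.5): to r=3.7 gives 68.6 − 10.9×3.7 = 28.27 → no gain ✓; to r=5.1 gives 82.1 − 10.9×5.1 = 26.51 → no gain ✓.
Excellent (own payoff 82.1 − 1.1×5.1 = 76.49): to r=0 gives 46.5 → no gain ✓; to r=3.7 gives 68.6 − 1.1×3.7 = 64.53 → no gain ✓.
4 of the 6 constraints hold; not an equilibrium.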